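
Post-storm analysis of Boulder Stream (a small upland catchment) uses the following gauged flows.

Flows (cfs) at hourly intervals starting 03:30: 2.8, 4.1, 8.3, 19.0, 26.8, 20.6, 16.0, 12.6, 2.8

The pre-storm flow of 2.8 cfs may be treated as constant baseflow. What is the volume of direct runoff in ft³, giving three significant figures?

V ≈ 3.16 × 10^5 ft³

Direct-runoff ordinates (Q − Q_b): 0.0, 1.3, 5.5, 16.2, 24.0, 17.8, 13.2, 9.8, 0.0 cfs.
ΣQ_DR = 87.80 cfs.
With Δt = 1 h = 3600 s, V = ΣQ_DR · Δt = 87.80 × 3600 = 3.16 × 10^5 ft³.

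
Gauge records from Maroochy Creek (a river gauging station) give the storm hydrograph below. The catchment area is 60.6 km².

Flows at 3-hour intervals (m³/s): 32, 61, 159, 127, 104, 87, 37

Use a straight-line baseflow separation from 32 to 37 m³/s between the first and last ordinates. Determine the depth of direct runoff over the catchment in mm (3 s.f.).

d ≈ 65.1 mm

Direct runoff: 0.00, 28.17, 125.33, 92.50, 68.67, 50.83, 0.00 m³/s; ΣQ_DR = 365.5 m³/s.
V = ΣQ_DR · Δt = 365.5 × 10800 s = 3.947 × 10^6 m³.
Over A = 60.6 km², depth = V / A = 65.1 mm.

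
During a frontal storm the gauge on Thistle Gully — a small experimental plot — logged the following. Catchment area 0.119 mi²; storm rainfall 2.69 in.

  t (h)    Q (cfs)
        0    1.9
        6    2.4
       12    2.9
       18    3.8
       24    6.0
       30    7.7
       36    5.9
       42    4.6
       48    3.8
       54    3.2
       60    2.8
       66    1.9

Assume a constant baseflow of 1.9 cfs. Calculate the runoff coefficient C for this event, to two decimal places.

C ≈ 0.70

ΣQ_DR = 24.10 cfs; V = ΣQ_DR·Δt = 5.206 × 10^5 ft³.
Runoff depth d = V / A = 1.883 in.
C = d / P = 1.883 / 2.69 = 0.70.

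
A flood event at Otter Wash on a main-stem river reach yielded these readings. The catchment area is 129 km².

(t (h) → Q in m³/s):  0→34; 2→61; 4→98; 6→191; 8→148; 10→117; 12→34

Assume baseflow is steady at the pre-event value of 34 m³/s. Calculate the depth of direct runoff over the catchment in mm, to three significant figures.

d ≈ 24.8 mm

Direct runoff: 0.0, 27.0, 64.0, 157.0, 114.0, 83.0, 0.0 m³/s; ΣQ_DR = 445.0 m³/s.
V = ΣQ_DR · Δt = 445.0 × 7200 s = 3.204 × 10^6 m³.
Over A = 129 km², depth = V / A = 24.8 mm.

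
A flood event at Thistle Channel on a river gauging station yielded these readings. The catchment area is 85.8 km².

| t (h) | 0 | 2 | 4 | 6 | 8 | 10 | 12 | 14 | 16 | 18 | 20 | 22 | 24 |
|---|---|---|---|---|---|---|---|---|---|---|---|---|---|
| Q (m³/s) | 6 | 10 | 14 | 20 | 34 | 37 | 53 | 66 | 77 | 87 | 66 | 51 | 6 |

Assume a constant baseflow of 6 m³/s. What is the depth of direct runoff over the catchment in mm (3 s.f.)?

Direct runoff: 0.0, 4.0, 8.0, 14.0, 28.0, 31.0, 47.0, 60.0, 71.0, 81.0, 60.0, 45.0, 0.0 m³/s; ΣQ_DR = 449.0 m³/s.
V = ΣQ_DR · Δt = 449.0 × 7200 s = 3.233 × 10^6 m³.
Over A = 85.8 km², depth = V / A = 37.7 mm.

d ≈ 37.7 mm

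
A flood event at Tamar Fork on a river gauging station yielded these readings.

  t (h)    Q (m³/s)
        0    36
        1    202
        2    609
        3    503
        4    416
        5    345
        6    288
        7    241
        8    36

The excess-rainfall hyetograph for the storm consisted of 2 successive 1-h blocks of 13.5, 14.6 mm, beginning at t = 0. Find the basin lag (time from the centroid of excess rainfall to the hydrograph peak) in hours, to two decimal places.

Centroid of excess rainfall: t_c = Σ P_i·t̄_i / ΣP_i = 1.0196 h (block centres at 0.5, 1.5 h).
Hydrograph peak occurs at t = 2 h, so basin lag t_L = 2 − 1.0196 = 0.98 h.

t_L ≈ 0.98 h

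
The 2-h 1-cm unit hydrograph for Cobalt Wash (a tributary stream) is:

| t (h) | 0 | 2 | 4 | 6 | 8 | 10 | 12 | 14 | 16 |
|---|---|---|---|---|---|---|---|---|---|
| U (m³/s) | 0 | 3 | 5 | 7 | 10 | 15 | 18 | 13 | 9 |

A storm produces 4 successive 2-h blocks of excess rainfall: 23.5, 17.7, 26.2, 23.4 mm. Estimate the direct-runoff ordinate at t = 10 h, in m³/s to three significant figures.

By discrete convolution, Q_j = Σ (P_i / 10 mm) · U_{j−i}.
At t = 10 h (j=5): Q = (23.5/10)·15 + (17.7/10)·10 + (26.2/10)·7 + (23.4/10)·5 = 83.0 m³/s.

Q ≈ 83.0 m³/s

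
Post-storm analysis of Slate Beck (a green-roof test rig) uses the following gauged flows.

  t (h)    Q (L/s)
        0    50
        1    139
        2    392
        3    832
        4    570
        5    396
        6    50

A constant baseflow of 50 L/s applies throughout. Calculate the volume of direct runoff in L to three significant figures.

Direct-runoff ordinates (Q − Q_b): 0.0, 89.0, 342.0, 782.0, 520.0, 346.0, 0.0 L/s.
ΣQ_DR = 2079 L/s.
With Δt = 1 h = 3600 s, V = ΣQ_DR · Δt = 2079 × 3600 = 7.48 × 10^6 L.

V ≈ 7.48 × 10^6 L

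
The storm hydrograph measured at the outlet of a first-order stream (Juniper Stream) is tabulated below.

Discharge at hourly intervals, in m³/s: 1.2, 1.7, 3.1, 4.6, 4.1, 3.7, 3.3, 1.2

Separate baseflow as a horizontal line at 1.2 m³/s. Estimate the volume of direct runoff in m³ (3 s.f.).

V ≈ 47900 m³

Direct-runoff ordinates (Q − Q_b): 0.0, 0.5, 1.9, 3.4, 2.9, 2.5, 2.1, 0.0 m³/s.
ΣQ_DR = 13.30 m³/s.
With Δt = 1 h = 3600 s, V = ΣQ_DR · Δt = 13.30 × 3600 = 47900 m³.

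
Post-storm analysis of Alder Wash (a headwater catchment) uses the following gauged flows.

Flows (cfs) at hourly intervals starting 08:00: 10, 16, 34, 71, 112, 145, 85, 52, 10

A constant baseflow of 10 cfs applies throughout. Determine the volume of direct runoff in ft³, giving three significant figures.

Direct-runoff ordinates (Q − Q_b): 0.0, 6.0, 24.0, 61.0, 102.0, 135.0, 75.0, 42.0, 0.0 cfs.
ΣQ_DR = 445.0 cfs.
With Δt = 1 h = 3600 s, V = ΣQ_DR · Δt = 445.0 × 3600 = 1.60 × 10^6 ft³.

V ≈ 1.60 × 10^6 ft³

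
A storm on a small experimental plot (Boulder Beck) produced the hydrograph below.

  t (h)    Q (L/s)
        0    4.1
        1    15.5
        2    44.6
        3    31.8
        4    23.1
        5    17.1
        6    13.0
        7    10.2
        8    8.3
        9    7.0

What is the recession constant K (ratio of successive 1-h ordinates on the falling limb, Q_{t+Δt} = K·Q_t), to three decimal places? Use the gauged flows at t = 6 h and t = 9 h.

K ≈ 0.814

Using the recession-limb readings at t = 6 h and t = 9 h: Q falls from 13.0 to 7.0 L/s over 3 intervals.
K = (Q₂/Q₁)^(1/3) = (7.0/13.0)^(1/3) = 0.814.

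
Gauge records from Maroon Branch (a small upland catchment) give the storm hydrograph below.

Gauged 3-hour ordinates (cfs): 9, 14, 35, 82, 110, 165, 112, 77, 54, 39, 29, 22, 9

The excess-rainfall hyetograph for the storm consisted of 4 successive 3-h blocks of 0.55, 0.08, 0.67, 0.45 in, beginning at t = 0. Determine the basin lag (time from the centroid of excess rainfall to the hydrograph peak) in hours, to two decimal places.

Centroid of excess rainfall: t_c = Σ P_i·t̄_i / ΣP_i = 6.2486 h (block centres at 1.5, 4.5, 7.5, 10.5 h).
Hydrograph peak occurs at t = 15 h, so basin lag t_L = 15 − 6.2486 = 8.75 h.

t_L ≈ 8.75 h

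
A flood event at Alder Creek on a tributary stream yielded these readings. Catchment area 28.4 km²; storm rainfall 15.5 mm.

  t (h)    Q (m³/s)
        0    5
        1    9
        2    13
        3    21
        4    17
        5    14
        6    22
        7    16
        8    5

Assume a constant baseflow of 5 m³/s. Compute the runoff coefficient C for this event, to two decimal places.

C ≈ 0.63

ΣQ_DR = 77.00 m³/s; V = ΣQ_DR·Δt = 2.772 × 10^5 m³.
Runoff depth d = V / A = 9.761 mm.
C = d / P = 9.761 / 15.5 = 0.63.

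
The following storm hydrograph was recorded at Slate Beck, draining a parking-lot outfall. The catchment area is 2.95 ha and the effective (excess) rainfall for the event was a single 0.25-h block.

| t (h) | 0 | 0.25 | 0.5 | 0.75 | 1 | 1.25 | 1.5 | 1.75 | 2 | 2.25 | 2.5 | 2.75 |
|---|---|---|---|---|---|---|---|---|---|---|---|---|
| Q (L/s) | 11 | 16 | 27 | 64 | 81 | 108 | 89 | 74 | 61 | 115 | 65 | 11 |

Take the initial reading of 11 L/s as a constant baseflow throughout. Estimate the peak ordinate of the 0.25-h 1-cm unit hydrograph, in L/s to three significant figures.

Direct runoff: 0.0, 5.0, 16.0, 53.0, 70.0, 97.0, 78.0, 63.0, 50.0, 104.0, 54.0, 0.0 L/s; ΣQ_DR = 590.0 L/s, peak = 104.0 L/s.
Runoff depth d = ΣQ_DR·Δt / A = 590.0 × 900 / (2.95 ha) = 18.00 mm.
The 1-cm UH is the DRH scaled by (10 mm)/d, so U_p = 104.0 × 10/18.00 = 57.8 L/s.

U_p ≈ 57.8 L/s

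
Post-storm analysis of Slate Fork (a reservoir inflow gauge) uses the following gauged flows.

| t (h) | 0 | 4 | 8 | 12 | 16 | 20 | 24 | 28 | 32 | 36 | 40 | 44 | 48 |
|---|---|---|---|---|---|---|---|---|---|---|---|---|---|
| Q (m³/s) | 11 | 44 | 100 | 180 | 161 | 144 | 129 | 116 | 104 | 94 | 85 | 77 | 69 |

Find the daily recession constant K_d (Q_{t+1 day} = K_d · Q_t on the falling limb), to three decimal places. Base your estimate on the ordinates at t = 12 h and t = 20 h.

Between t = 12 h and t = 20 h the flow falls from 180 to 144 m³/s over 2×4 h = 8 h.
Per-interval ratio K = (144/180)^(1/2) = 0.8944; K_d = K^(24/4) = 0.512.

K_d ≈ 0.512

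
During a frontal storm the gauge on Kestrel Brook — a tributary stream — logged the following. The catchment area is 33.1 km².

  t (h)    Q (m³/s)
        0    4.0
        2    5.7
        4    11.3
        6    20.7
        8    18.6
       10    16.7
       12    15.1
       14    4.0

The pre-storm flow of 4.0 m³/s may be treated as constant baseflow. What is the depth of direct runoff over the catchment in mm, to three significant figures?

Direct runoff: 0.0, 1.7, 7.3, 16.7, 14.6, 12.7, 11.1, 0.0 m³/s; ΣQ_DR = 64.10 m³/s.
V = ΣQ_DR · Δt = 64.10 × 7200 s = 4.615 × 10^5 m³.
Over A = 33.1 km², depth = V / A = 13.9 mm.

d ≈ 13.9 mm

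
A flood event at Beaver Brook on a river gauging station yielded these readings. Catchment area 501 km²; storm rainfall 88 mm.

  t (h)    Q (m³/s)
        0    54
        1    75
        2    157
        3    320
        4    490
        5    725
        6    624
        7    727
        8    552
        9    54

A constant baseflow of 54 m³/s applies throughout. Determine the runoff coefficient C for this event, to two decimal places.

C ≈ 0.26

ΣQ_DR = 3238 m³/s; V = ΣQ_DR·Δt = 1.166 × 10^7 m³.
Runoff depth d = V / A = 23.27 mm.
C = d / P = 23.27 / 88 = 0.26.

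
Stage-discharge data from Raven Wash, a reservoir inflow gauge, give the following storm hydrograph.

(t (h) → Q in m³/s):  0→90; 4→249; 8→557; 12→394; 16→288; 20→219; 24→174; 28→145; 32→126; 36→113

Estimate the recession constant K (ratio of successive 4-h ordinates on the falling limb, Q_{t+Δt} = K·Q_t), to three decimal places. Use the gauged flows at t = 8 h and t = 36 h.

K ≈ 0.796

Using the recession-limb readings at t = 8 h and t = 36 h: Q falls from 557 to 113 m³/s over 7 intervals.
K = (Q₂/Q₁)^(1/7) = (113/557)^(1/7) = 0.796.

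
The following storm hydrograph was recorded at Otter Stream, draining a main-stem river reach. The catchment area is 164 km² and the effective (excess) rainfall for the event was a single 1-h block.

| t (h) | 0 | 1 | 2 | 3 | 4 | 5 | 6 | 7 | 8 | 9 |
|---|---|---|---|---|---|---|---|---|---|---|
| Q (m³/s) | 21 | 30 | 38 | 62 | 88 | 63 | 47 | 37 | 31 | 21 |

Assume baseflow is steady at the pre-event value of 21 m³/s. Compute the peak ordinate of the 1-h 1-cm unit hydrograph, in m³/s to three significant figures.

Direct runoff: 0.0, 9.0, 17.0, 41.0, 67.0, 42.0, 26.0, 16.0, 10.0, 0.0 m³/s; ΣQ_DR = 228.0 m³/s, peak = 67.0 m³/s.
Runoff depth d = ΣQ_DR·Δt / A = 228.0 × 3600 / (164 km²) = 5.005 mm.
The 1-cm UH is the DRH scaled by (10 mm)/d, so U_p = 67.0 × 10/5.005 = 134 m³/s.

U_p ≈ 134 m³/s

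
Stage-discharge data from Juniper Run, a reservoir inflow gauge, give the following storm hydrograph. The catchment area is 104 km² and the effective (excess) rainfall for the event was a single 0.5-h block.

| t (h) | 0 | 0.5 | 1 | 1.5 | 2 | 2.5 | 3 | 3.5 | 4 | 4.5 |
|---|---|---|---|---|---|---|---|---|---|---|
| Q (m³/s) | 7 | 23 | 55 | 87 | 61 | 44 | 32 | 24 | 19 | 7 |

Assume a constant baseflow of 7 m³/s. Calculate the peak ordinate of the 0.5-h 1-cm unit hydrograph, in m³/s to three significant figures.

Direct runoff: 0.0, 16.0, 48.0, 80.0, 54.0, 37.0, 25.0, 17.0, 12.0, 0.0 m³/s; ΣQ_DR = 289.0 m³/s, peak = 80.0 m³/s.
Runoff depth d = ΣQ_DR·Δt / A = 289.0 × 1800 / (104 km²) = 5.002 mm.
The 1-cm UH is the DRH scaled by (10 mm)/d, so U_p = 80.0 × 10/5.002 = 160 m³/s.

U_p ≈ 160 m³/s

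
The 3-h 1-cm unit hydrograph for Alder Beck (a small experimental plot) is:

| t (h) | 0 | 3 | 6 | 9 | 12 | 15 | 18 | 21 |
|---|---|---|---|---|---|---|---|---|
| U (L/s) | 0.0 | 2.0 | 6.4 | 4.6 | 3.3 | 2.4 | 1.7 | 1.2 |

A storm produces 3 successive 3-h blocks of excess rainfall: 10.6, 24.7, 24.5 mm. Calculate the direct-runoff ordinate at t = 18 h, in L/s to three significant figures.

By discrete convolution, Q_j = Σ (P_i / 10 mm) · U_{j−i}.
At t = 18 h (j=6): Q = (10.6/10)·1.7 + (24.7/10)·2.4 + (24.5/10)·3.3 = 15.8 L/s.

Q ≈ 15.8 L/s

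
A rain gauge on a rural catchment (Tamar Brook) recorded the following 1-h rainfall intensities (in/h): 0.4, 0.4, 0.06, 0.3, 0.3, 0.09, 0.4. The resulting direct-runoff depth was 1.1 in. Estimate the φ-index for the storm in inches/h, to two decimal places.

Only the 5 blocks with intensity above φ contribute runoff: 0.4, 0.4, 0.3, 0.3, 0.4 in/h.
Σ(I−φ)·Δt = d  ⇒  (0.4+0.4+0.3+0.3+0.4 − 5φ)·1 = 1.1
φ = (1.800 − 1.1/1) / 5 = 0.14 in/h.

φ ≈ 0.14 in/h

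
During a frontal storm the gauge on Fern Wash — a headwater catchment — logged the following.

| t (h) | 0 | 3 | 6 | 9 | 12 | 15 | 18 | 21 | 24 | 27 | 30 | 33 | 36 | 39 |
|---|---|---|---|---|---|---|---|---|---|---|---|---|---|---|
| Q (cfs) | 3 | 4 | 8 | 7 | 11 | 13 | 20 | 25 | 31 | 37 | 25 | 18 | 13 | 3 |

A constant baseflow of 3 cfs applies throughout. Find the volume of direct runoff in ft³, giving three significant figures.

V ≈ 1.90 × 10^6 ft³

Direct-runoff ordinates (Q − Q_b): 0.0, 1.0, 5.0, 4.0, 8.0, 10.0, 17.0, 22.0, 28.0, 34.0, 22.0, 15.0, 10.0, 0.0 cfs.
ΣQ_DR = 176.0 cfs.
With Δt = 3 h = 10800 s, V = ΣQ_DR · Δt = 176.0 × 10800 = 1.90 × 10^6 ft³.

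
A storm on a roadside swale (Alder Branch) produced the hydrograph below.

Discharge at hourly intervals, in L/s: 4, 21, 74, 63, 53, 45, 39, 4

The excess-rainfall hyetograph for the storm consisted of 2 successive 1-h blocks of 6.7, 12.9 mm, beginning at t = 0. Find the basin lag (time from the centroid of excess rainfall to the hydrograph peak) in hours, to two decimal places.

Centroid of excess rainfall: t_c = Σ P_i·t̄_i / ΣP_i = 1.1582 h (block centres at 0.5, 1.5 h).
Hydrograph peak occurs at t = 2 h, so basin lag t_L = 2 − 1.1582 = 0.84 h.

t_L ≈ 0.84 h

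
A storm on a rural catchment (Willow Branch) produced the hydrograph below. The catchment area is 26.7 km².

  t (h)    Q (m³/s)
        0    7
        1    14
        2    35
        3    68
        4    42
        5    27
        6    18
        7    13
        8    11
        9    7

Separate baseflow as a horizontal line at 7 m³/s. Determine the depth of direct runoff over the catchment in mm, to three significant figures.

d ≈ 23.2 mm

Direct runoff: 0.0, 7.0, 28.0, 61.0, 35.0, 20.0, 11.0, 6.0, 4.0, 0.0 m³/s; ΣQ_DR = 172.0 m³/s.
V = ΣQ_DR · Δt = 172.0 × 3600 s = 6.192 × 10^5 m³.
Over A = 26.7 km², depth = V / A = 23.2 mm.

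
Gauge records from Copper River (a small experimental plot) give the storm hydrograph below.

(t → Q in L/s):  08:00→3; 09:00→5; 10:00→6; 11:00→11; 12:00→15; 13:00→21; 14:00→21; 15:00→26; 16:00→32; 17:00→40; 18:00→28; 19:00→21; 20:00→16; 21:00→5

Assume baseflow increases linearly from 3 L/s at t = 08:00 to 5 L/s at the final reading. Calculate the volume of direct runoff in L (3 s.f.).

V ≈ 6.98 × 10^5 L

Direct-runoff ordinates (Q − Q_b): 0.00, 1.85, 2.69, 7.54, 11.38, 17.23, 17.08, 21.92, 27.77, 35.62, 23.46, 16.31, 11.15, 0.00 L/s.
ΣQ_DR = 194.0 L/s.
With Δt = 1 h = 3600 s, V = ΣQ_DR · Δt = 194.0 × 3600 = 6.98 × 10^5 L.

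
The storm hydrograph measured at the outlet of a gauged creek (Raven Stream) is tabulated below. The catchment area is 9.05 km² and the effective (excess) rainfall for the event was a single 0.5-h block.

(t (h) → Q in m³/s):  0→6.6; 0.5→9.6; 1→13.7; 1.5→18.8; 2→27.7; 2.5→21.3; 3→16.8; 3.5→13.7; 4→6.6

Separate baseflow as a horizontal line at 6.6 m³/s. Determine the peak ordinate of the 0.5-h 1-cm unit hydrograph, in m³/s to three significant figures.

U_p ≈ 14.1 m³/s

Direct runoff: 0.0, 3.0, 7.1, 12.2, 21.1, 14.7, 10.2, 7.1, 0.0 m³/s; ΣQ_DR = 75.40 m³/s, peak = 21.1 m³/s.
Runoff depth d = ΣQ_DR·Δt / A = 75.40 × 1800 / (9.05 km²) = 15.00 mm.
The 1-cm UH is the DRH scaled by (10 mm)/d, so U_p = 21.1 × 10/15.00 = 14.1 m³/s.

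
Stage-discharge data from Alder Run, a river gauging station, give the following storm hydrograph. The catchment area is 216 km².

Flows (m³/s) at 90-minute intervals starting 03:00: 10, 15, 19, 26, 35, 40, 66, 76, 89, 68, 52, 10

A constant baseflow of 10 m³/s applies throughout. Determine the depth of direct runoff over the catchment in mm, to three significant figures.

Direct runoff: 0.0, 5.0, 9.0, 16.0, 25.0, 30.0, 56.0, 66.0, 79.0, 58.0, 42.0, 0.0 m³/s; ΣQ_DR = 386.0 m³/s.
V = ΣQ_DR · Δt = 386.0 × 5400 s = 2.084 × 10^6 m³.
Over A = 216 km², depth = V / A = 9.65 mm.

d ≈ 9.65 mm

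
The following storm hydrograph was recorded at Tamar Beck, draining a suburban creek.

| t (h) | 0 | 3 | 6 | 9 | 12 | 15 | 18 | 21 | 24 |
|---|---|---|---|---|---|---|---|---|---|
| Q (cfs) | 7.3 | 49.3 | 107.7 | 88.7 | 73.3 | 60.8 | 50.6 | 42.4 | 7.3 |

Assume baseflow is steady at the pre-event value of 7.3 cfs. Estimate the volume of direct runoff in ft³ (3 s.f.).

Direct-runoff ordinates (Q − Q_b): 0.0, 42.0, 100.4, 81.4, 66.0, 53.5, 43.3, 35.1, 0.0 cfs.
ΣQ_DR = 421.7 cfs.
With Δt = 3 h = 10800 s, V = ΣQ_DR · Δt = 421.7 × 10800 = 4.55 × 10^6 ft³.

V ≈ 4.55 × 10^6 ft³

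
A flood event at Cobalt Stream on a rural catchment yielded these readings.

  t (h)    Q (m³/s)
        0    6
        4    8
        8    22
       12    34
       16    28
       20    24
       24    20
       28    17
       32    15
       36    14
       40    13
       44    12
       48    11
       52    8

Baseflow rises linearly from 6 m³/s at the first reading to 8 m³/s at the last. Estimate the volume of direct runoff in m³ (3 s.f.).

Direct-runoff ordinates (Q − Q_b): 0.00, 1.85, 15.69, 27.54, 21.38, 17.23, 13.08, 9.92, 7.77, 6.62, 5.46, 4.31, 3.15, 0.00 m³/s.
ΣQ_DR = 134.0 m³/s.
With Δt = 4 h = 14400 s, V = ΣQ_DR · Δt = 134.0 × 14400 = 1.93 × 10^6 m³.

V ≈ 1.93 × 10^6 m³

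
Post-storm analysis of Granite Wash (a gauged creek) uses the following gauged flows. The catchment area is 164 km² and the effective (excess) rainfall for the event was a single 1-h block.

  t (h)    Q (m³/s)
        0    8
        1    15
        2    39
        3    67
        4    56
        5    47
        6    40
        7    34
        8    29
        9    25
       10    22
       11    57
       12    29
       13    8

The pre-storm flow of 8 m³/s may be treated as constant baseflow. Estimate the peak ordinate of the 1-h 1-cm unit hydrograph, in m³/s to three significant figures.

Direct runoff: 0.0, 7.0, 31.0, 59.0, 48.0, 39.0, 32.0, 26.0, 21.0, 17.0, 14.0, 49.0, 21.0, 0.0 m³/s; ΣQ_DR = 364.0 m³/s, peak = 59.0 m³/s.
Runoff depth d = ΣQ_DR·Δt / A = 364.0 × 3600 / (164 km²) = 7.990 mm.
The 1-cm UH is the DRH scaled by (10 mm)/d, so U_p = 59.0 × 10/7.990 = 73.8 m³/s.

U_p ≈ 73.8 m³/s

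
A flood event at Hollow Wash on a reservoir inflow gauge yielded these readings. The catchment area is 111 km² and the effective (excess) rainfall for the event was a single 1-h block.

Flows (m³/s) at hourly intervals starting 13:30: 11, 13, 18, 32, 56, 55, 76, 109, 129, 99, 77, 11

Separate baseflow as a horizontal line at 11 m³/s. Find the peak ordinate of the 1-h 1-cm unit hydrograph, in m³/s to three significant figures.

Direct runoff: 0.0, 2.0, 7.0, 21.0, 45.0, 44.0, 65.0, 98.0, 118.0, 88.0, 66.0, 0.0 m³/s; ΣQ_DR = 554.0 m³/s, peak = 118.0 m³/s.
Runoff depth d = ΣQ_DR·Δt / A = 554.0 × 3600 / (111 km²) = 17.97 mm.
The 1-cm UH is the DRH scaled by (10 mm)/d, so U_p = 118.0 × 10/17.97 = 65.7 m³/s.

U_p ≈ 65.7 m³/s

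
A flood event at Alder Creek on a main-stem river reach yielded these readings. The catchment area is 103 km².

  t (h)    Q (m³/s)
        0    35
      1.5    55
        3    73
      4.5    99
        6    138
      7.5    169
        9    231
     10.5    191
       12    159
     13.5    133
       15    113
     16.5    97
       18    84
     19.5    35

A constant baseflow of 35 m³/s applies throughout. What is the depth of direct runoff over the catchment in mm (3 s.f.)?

d ≈ 58.8 mm

Direct runoff: 0.0, 20.0, 38.0, 64.0, 103.0, 134.0, 196.0, 156.0, 124.0, 98.0, 78.0, 62.0, 49.0, 0.0 m³/s; ΣQ_DR = 1122 m³/s.
V = ΣQ_DR · Δt = 1122 × 5400 s = 6.059 × 10^6 m³.
Over A = 103 km², depth = V / A = 58.8 mm.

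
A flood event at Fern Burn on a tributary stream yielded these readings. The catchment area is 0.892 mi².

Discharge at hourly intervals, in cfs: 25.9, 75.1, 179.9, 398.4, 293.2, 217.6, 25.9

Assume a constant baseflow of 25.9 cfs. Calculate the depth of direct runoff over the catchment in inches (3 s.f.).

d ≈ 1.80 in

Direct runoff: 0.0, 49.2, 154.0, 372.5, 267.3, 191.7, 0.0 cfs; ΣQ_DR = 1035 cfs.
V = ΣQ_DR · Δt = 1035 × 3600 s = 3.725 × 10^6 ft³.
Over A = 0.892 mi², depth = V / A = 1.80 in.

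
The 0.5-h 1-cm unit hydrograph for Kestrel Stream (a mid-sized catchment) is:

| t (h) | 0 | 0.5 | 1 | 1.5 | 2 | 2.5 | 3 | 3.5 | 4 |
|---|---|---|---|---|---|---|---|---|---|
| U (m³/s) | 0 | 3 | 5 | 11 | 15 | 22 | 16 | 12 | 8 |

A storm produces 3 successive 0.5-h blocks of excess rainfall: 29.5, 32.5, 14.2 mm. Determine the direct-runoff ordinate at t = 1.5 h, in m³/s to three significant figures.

By discrete convolution, Q_j = Σ (P_i / 10 mm) · U_{j−i}.
At t = 1.5 h (j=3): Q = (29.5/10)·11 + (32.5/10)·5 + (14.2/10)·3 = 53.0 m³/s.

Q ≈ 53.0 m³/s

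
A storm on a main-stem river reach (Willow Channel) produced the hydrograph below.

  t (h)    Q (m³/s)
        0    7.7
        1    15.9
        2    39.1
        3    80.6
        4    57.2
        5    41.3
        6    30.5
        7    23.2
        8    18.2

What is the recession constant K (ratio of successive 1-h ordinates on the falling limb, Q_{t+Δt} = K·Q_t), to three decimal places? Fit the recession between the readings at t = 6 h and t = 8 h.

Using the recession-limb readings at t = 6 h and t = 8 h: Q falls from 30.5 to 18.2 m³/s over 2 intervals.
K = (Q₂/Q₁)^(1/2) = (18.2/30.5)^(1/2) = 0.772.

K ≈ 0.772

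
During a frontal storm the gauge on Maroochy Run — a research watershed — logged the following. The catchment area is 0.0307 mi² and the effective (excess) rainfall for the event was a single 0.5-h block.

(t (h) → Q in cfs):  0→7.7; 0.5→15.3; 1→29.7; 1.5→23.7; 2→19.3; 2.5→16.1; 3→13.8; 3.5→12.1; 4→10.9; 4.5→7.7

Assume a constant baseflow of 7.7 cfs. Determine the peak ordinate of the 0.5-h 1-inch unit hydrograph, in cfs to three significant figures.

U_p ≈ 11.0 cfs

Direct runoff: 0.0, 7.6, 22.0, 16.0, 11.6, 8.4, 6.1, 4.4, 3.2, 0.0 cfs; ΣQ_DR = 79.30 cfs, peak = 22.0 cfs.
Runoff depth d = ΣQ_DR·Δt / A = 79.30 × 1800 / (0.0307 mi²) = 2.001 in.
The 1-inch UH is the DRH scaled by (1 in)/d, so U_p = 22.0 × 1/2.001 = 11.0 cfs.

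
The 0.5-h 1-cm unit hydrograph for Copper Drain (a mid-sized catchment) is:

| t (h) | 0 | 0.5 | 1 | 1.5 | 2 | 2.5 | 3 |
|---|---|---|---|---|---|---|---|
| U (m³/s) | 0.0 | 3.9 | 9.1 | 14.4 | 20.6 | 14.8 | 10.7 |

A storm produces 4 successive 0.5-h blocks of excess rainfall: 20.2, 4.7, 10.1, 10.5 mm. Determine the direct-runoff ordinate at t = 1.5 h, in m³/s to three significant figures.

Q ≈ 37.3 m³/s

By discrete convolution, Q_j = Σ (P_i / 10 mm) · U_{j−i}.
At t = 1.5 h (j=3): Q = (20.2/10)·14.4 + (4.7/10)·9.1 + (10.1/10)·3.9 + (10.5/10)·0.0 = 37.3 m³/s.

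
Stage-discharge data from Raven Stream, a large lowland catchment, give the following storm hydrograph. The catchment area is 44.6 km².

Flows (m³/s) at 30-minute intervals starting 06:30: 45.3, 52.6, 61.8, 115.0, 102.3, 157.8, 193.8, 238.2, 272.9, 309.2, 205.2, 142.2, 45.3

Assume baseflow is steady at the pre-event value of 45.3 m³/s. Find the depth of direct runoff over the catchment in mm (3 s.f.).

Direct runoff: 0.0, 7.3, 16.5, 69.7, 57.0, 112.5, 148.5, 192.9, 227.6, 263.9, 159.9, 96.9, 0.0 m³/s; ΣQ_DR = 1353 m³/s.
V = ΣQ_DR · Δt = 1353 × 1800 s = 2.435 × 10^6 m³.
Over A = 44.6 km², depth = V / A = 54.6 mm.

d ≈ 54.6 mm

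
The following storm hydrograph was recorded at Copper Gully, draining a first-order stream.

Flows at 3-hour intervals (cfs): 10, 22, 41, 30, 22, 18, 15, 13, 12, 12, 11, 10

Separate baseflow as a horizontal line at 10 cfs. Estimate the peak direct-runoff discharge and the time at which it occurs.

Q_p = 31.0 cfs at t = 6 h

Subtracting baseflow gives direct-runoff ordinates: 0.0, 12.0, 31.0, 20.0, 12.0, 8.0, 5.0, 3.0, 2.0, 2.0, 1.0, 0.0 cfs.
The maximum is 31.0 cfs, occurring at the reading for t = 6 h.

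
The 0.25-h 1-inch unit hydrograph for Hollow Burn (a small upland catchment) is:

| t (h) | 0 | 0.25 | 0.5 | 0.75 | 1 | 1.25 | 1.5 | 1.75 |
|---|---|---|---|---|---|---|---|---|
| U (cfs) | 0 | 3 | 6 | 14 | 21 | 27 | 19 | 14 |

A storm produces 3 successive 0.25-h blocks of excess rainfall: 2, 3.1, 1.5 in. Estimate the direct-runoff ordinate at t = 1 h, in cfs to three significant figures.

By discrete convolution, Q_j = Σ (P_i / 1 in) · U_{j−i}.
At t = 1 h (j=4): Q = (2/1)·21 + (3.1/1)·14 + (1.5/1)·6 = 94.4 cfs.

Q ≈ 94.4 cfs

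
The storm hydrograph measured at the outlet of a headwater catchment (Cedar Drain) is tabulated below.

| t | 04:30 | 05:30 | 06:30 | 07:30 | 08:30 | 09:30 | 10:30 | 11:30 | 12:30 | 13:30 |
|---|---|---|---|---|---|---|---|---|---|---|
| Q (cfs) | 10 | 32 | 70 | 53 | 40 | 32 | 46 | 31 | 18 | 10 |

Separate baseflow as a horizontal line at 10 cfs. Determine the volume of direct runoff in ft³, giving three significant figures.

Direct-runoff ordinates (Q − Q_b): 0.0, 22.0, 60.0, 43.0, 30.0, 22.0, 36.0, 21.0, 8.0, 0.0 cfs.
ΣQ_DR = 242.0 cfs.
With Δt = 1 h = 3600 s, V = ΣQ_DR · Δt = 242.0 × 3600 = 8.71 × 10^5 ft³.

V ≈ 8.71 × 10^5 ft³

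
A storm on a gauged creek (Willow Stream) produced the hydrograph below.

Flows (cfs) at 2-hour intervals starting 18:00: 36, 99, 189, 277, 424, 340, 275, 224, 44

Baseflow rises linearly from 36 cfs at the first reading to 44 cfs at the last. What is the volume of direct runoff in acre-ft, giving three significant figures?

Direct-runoff ordinates (Q − Q_b): 0.00, 62.00, 151.00, 238.00, 384.00, 299.00, 233.00, 181.00, 0.00 cfs.
ΣQ_DR = 1548 cfs.
With Δt = 2 h = 7200 s, V = ΣQ_DR · Δt = 1548 × 7200 = 1.11 × 10^7 ft³ = 256 acre-ft.

V ≈ 256 acre-ft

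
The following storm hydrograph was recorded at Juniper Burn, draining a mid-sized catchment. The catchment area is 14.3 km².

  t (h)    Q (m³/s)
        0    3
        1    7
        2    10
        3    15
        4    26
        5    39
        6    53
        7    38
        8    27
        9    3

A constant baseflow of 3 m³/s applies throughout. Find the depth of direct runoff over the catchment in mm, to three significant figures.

d ≈ 48.1 mm

Direct runoff: 0.0, 4.0, 7.0, 12.0, 23.0, 36.0, 50.0, 35.0, 24.0, 0.0 m³/s; ΣQ_DR = 191.0 m³/s.
V = ΣQ_DR · Δt = 191.0 × 3600 s = 6.876 × 10^5 m³.
Over A = 14.3 km², depth = V / A = 48.1 mm.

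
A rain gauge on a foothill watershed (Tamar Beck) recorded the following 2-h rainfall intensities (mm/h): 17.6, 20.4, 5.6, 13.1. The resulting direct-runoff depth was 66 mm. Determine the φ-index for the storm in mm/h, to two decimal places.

Only the 3 blocks with intensity above φ contribute runoff: 17.6, 20.4, 13.1 mm/h.
Σ(I−φ)·Δt = d  ⇒  (17.6+20.4+13.1 − 3φ)·2 = 66
φ = (51.10 − 66/2) / 3 = 6.03 mm/h.

φ ≈ 6.03 mm/h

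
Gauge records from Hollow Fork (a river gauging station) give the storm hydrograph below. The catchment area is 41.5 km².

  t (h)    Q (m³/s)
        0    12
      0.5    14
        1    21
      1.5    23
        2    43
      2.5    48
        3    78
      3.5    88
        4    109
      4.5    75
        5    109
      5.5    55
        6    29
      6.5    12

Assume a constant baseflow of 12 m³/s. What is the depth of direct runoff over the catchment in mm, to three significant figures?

d ≈ 23.8 mm

Direct runoff: 0.0, 2.0, 9.0, 11.0, 31.0, 36.0, 66.0, 76.0, 97.0, 63.0, 97.0, 43.0, 17.0, 0.0 m³/s; ΣQ_DR = 548.0 m³/s.
V = ΣQ_DR · Δt = 548.0 × 1800 s = 9.864 × 10^5 m³.
Over A = 41.5 km², depth = V / A = 23.8 mm.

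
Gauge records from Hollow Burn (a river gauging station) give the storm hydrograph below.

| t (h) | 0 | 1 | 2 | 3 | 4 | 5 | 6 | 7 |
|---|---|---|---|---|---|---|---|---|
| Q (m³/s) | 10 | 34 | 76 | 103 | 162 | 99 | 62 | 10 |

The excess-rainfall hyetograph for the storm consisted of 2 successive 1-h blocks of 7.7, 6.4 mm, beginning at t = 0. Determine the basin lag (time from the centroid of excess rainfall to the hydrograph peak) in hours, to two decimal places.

Centroid of excess rainfall: t_c = Σ P_i·t̄_i / ΣP_i = 0.9539 h (block centres at 0.5, 1.5 h).
Hydrograph peak occurs at t = 4 h, so basin lag t_L = 4 − 0.9539 = 3.05 h.

t_L ≈ 3.05 h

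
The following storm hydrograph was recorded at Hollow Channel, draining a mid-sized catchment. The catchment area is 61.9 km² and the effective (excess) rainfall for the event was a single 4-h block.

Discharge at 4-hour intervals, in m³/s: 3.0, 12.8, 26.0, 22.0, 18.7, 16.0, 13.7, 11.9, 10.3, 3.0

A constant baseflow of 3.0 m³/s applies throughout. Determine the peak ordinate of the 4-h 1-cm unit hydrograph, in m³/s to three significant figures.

Direct runoff: 0.0, 9.8, 23.0, 19.0, 15.7, 13.0, 10.7, 8.9, 7.3, 0.0 m³/s; ΣQ_DR = 107.4 m³/s, peak = 23.0 m³/s.
Runoff depth d = ΣQ_DR·Δt / A = 107.4 × 14400 / (61.9 km²) = 24.98 mm.
The 1-cm UH is the DRH scaled by (10 mm)/d, so U_p = 23.0 × 10/24.98 = 9.21 m³/s.

U_p ≈ 9.21 m³/s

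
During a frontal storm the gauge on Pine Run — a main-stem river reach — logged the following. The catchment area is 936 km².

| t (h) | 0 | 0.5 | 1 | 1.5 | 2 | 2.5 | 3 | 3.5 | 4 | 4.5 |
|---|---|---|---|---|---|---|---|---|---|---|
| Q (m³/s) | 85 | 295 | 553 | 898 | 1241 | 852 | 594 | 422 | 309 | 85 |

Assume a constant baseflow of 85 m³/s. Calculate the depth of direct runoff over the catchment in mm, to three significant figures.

Direct runoff: 0.0, 210.0, 468.0, 813.0, 1156.0, 767.0, 509.0, 337.0, 224.0, 0.0 m³/s; ΣQ_DR = 4484 m³/s.
V = ΣQ_DR · Δt = 4484 × 1800 s = 8.071 × 10^6 m³.
Over A = 936 km², depth = V / A = 8.62 mm.

d ≈ 8.62 mm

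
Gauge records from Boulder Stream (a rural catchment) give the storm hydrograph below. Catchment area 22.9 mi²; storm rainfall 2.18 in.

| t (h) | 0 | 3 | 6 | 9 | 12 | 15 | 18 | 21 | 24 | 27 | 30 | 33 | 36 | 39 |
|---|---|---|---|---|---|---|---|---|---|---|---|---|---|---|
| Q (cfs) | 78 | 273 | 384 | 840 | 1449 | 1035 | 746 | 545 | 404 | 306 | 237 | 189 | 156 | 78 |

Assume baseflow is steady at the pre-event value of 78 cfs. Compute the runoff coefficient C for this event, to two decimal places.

ΣQ_DR = 5628 cfs; V = ΣQ_DR·Δt = 6.078 × 10^7 ft³.
Runoff depth d = V / A = 1.142 in.
C = d / P = 1.142 / 2.18 = 0.52.

C ≈ 0.52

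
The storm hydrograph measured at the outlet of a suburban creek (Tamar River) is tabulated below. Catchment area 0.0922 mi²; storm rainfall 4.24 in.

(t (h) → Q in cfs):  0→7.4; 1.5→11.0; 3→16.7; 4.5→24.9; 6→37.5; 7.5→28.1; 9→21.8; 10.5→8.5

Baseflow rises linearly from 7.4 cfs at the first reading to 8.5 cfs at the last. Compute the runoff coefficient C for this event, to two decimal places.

ΣQ_DR = 92.30 cfs; V = ΣQ_DR·Δt = 4.984 × 10^5 ft³.
Runoff depth d = V / A = 2.327 in.
C = d / P = 2.327 / 4.24 = 0.55.

C ≈ 0.55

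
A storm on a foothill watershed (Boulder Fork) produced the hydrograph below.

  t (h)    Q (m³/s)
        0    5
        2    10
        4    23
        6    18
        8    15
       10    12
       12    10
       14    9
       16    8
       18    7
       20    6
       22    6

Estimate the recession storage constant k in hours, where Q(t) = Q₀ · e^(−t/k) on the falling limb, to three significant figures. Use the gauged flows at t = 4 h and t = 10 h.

k ≈ 9.22 h

On the falling limb, Q drops from 23 to 12 m³/s between t = 4 h and t = 10 h (Δt = 6 h).
k = −Δt / ln(Q₂/Q₁) = −6 / ln(12/23) = 9.22 h.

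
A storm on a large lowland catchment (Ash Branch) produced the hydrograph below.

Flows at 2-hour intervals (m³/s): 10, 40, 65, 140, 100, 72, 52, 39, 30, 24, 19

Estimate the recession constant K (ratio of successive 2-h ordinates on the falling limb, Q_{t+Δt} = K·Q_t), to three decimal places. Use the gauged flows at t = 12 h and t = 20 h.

Using the recession-limb readings at t = 12 h and t = 20 h: Q falls from 52 to 19 m³/s over 4 intervals.
K = (Q₂/Q₁)^(1/4) = (19/52)^(1/4) = 0.777.

K ≈ 0.777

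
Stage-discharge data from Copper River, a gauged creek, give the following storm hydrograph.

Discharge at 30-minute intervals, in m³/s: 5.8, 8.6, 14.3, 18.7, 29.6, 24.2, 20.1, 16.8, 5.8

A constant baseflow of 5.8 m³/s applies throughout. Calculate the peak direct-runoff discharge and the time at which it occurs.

Q_p = 23.8 m³/s at t = 2 h

Subtracting baseflow gives direct-runoff ordinates: 0.0, 2.8, 8.5, 12.9, 23.8, 18.4, 14.3, 11.0, 0.0 m³/s.
The maximum is 23.8 m³/s, occurring at the reading for t = 2 h.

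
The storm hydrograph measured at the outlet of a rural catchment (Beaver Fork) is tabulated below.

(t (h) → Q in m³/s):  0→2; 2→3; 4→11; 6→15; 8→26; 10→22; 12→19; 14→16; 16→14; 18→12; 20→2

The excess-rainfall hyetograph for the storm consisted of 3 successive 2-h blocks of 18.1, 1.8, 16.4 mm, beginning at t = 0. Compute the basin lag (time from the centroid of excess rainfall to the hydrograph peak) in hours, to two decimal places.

t_L ≈ 5.09 h

Centroid of excess rainfall: t_c = Σ P_i·t̄_i / ΣP_i = 2.9063 h (block centres at 1, 3, 5 h).
Hydrograph peak occurs at t = 8 h, so basin lag t_L = 8 − 2.9063 = 5.09 h.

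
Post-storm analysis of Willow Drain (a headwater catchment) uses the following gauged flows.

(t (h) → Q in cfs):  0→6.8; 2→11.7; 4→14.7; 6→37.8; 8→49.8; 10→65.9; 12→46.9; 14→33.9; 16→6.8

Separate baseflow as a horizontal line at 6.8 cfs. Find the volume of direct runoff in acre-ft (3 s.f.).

V ≈ 35.2 acre-ft

Direct-runoff ordinates (Q − Q_b): 0.0, 4.9, 7.9, 31.0, 43.0, 59.1, 40.1, 27.1, 0.0 cfs.
ΣQ_DR = 213.1 cfs.
With Δt = 2 h = 7200 s, V = ΣQ_DR · Δt = 213.1 × 7200 = 1.53 × 10^6 ft³ = 35.2 acre-ft.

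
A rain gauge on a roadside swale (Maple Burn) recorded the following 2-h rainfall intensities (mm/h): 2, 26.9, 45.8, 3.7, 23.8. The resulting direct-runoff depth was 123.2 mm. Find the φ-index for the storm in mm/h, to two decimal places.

φ ≈ 11.63 mm/h

Only the 3 blocks with intensity above φ contribute runoff: 26.9, 45.8, 23.8 mm/h.
Σ(I−φ)·Δt = d  ⇒  (26.9+45.8+23.8 − 3φ)·2 = 123.2
φ = (96.50 − 123.2/2) / 3 = 11.63 mm/h.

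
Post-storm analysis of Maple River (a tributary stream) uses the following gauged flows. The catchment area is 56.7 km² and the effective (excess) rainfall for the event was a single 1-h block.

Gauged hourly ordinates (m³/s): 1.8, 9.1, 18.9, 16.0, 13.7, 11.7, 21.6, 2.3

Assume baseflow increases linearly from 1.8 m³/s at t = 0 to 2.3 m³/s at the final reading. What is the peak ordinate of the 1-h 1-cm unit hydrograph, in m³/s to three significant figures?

Direct runoff: 0.00, 7.23, 16.96, 13.99, 11.61, 9.54, 19.37, 0.00 m³/s; ΣQ_DR = 78.70 m³/s, peak = 19.37 m³/s.
Runoff depth d = ΣQ_DR·Δt / A = 78.70 × 3600 / (56.7 km²) = 4.997 mm.
The 1-cm UH is the DRH scaled by (10 mm)/d, so U_p = 19.37 × 10/4.997 = 38.8 m³/s.

U_p ≈ 38.8 m³/s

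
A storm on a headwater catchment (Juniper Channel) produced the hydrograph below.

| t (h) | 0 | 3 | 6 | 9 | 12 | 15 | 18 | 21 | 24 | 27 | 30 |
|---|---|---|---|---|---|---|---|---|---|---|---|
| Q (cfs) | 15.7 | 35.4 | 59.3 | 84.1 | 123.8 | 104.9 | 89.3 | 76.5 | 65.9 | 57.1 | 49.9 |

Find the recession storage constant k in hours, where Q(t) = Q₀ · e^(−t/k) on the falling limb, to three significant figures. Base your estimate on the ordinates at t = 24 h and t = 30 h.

On the falling limb, Q drops from 65.9 to 49.9 cfs between t = 24 h and t = 30 h (Δt = 6 h).
k = −Δt / ln(Q₂/Q₁) = −6 / ln(49.9/65.9) = 21.6 h.

k ≈ 21.6 h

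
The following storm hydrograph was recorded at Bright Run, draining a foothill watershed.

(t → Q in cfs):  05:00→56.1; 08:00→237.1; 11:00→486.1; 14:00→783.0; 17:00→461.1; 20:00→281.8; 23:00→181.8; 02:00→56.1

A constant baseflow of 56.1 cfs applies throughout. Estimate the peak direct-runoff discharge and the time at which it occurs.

Q_p = 726.9 cfs at t = 14:00

Subtracting baseflow gives direct-runoff ordinates: 0.0, 181.0, 430.0, 726.9, 405.0, 225.7, 125.7, 0.0 cfs.
The maximum is 726.9 cfs, occurring at the reading for t = 14:00.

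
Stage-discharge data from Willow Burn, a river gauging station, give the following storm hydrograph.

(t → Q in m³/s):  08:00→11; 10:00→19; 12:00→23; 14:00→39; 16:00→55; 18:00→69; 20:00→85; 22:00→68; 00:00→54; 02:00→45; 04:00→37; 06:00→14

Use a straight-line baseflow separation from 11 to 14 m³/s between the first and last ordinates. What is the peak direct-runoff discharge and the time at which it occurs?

Q_p = 72.36 m³/s at t = 20:00

Subtracting baseflow gives direct-runoff ordinates: 0.00, 7.73, 11.45, 27.18, 42.91, 56.64, 72.36, 55.09, 40.82, 31.55, 23.27, 0.00 m³/s.
The maximum is 72.36 m³/s, occurring at the reading for t = 20:00.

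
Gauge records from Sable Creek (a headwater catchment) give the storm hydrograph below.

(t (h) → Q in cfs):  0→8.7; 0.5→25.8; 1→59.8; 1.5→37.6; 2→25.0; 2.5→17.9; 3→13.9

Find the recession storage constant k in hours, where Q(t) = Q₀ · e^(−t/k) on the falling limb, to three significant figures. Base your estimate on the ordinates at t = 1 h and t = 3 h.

On the falling limb, Q drops from 59.8 to 13.9 cfs between t = 1 h and t = 3 h (Δt = 2 h).
k = −Δt / ln(Q₂/Q₁) = −2 / ln(13.9/59.8) = 1.37 h.

k ≈ 1.37 h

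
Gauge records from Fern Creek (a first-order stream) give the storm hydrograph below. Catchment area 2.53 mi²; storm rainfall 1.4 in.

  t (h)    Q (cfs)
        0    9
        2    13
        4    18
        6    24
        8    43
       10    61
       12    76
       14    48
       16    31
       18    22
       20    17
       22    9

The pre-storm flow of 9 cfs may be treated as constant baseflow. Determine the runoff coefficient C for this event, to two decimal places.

ΣQ_DR = 263.0 cfs; V = ΣQ_DR·Δt = 1.894 × 10^6 ft³.
Runoff depth d = V / A = 0.3222 in.
C = d / P = 0.3222 / 1.4 = 0.23.

C ≈ 0.23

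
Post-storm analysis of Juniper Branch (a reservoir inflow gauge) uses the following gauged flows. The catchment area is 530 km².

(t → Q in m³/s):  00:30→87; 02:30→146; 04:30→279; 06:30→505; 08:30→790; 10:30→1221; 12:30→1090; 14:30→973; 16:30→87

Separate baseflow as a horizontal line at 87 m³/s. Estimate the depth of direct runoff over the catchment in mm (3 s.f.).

d ≈ 59.7 mm

Direct runoff: 0.0, 59.0, 192.0, 418.0, 703.0, 1134.0, 1003.0, 886.0, 0.0 m³/s; ΣQ_DR = 4395 m³/s.
V = ΣQ_DR · Δt = 4395 × 7200 s = 3.164 × 10^7 m³.
Over A = 530 km², depth = V / A = 59.7 mm.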